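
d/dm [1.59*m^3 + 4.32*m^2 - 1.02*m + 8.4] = 4.77*m^2 + 8.64*m - 1.02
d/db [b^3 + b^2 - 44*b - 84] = 3*b^2 + 2*b - 44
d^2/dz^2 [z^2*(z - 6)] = 6*z - 12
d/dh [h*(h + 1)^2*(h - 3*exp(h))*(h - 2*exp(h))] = (h + 1)*(-h*(h + 1)*(h - 3*exp(h))*(2*exp(h) - 1) - h*(h + 1)*(h - 2*exp(h))*(3*exp(h) - 1) + 2*h*(h - 3*exp(h))*(h - 2*exp(h)) + (h + 1)*(h - 3*exp(h))*(h - 2*exp(h)))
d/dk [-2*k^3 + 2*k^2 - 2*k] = -6*k^2 + 4*k - 2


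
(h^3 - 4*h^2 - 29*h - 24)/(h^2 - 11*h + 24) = (h^2 + 4*h + 3)/(h - 3)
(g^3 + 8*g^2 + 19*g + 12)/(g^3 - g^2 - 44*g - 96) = (g + 1)/(g - 8)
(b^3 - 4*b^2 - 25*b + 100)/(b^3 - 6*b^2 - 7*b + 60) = (b + 5)/(b + 3)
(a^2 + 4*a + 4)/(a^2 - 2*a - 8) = (a + 2)/(a - 4)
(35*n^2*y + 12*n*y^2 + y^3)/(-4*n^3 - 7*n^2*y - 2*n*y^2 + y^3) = y*(35*n^2 + 12*n*y + y^2)/(-4*n^3 - 7*n^2*y - 2*n*y^2 + y^3)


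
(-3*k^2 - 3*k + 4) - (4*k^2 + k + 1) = -7*k^2 - 4*k + 3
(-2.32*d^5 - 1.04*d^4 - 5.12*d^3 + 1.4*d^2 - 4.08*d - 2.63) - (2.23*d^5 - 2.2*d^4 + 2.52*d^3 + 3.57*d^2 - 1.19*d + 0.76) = -4.55*d^5 + 1.16*d^4 - 7.64*d^3 - 2.17*d^2 - 2.89*d - 3.39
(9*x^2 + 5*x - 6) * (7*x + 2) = 63*x^3 + 53*x^2 - 32*x - 12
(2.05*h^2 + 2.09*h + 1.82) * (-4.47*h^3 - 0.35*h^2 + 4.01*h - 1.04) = -9.1635*h^5 - 10.0598*h^4 - 0.646400000000002*h^3 + 5.6119*h^2 + 5.1246*h - 1.8928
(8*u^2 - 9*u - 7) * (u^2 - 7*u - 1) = 8*u^4 - 65*u^3 + 48*u^2 + 58*u + 7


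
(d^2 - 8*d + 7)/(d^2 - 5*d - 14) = (d - 1)/(d + 2)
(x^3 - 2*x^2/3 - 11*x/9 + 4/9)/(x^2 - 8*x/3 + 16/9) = (3*x^2 + 2*x - 1)/(3*x - 4)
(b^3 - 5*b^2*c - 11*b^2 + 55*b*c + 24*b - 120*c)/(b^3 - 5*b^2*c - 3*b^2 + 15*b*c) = (b - 8)/b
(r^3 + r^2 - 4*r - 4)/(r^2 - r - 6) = (r^2 - r - 2)/(r - 3)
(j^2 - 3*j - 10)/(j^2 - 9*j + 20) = (j + 2)/(j - 4)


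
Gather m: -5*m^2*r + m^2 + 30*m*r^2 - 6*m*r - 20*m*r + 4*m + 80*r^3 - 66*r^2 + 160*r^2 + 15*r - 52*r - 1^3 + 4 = m^2*(1 - 5*r) + m*(30*r^2 - 26*r + 4) + 80*r^3 + 94*r^2 - 37*r + 3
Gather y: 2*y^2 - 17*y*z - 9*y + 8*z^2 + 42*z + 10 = 2*y^2 + y*(-17*z - 9) + 8*z^2 + 42*z + 10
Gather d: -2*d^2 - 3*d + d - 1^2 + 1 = -2*d^2 - 2*d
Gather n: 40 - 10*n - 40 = -10*n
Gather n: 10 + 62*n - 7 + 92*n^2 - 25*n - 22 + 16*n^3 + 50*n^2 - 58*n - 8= 16*n^3 + 142*n^2 - 21*n - 27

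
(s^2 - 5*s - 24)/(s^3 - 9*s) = (s - 8)/(s*(s - 3))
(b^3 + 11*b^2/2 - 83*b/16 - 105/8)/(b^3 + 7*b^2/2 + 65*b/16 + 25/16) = (4*b^2 + 17*b - 42)/(4*b^2 + 9*b + 5)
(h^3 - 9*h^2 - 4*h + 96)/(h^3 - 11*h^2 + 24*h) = (h^2 - h - 12)/(h*(h - 3))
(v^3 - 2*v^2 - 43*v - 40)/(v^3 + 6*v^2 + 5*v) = (v - 8)/v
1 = 1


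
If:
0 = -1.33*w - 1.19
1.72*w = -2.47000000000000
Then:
No Solution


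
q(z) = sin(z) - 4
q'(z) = cos(z)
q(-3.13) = -4.01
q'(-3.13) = -1.00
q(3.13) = -3.99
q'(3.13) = -1.00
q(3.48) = -4.33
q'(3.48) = -0.94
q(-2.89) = -4.25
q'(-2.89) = -0.97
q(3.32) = -4.18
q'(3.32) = -0.98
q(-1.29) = -4.96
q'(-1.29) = 0.28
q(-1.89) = -4.95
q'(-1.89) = -0.31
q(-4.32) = -3.08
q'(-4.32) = -0.38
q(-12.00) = -3.46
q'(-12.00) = 0.84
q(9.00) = -3.59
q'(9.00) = -0.91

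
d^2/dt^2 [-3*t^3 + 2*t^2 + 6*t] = 4 - 18*t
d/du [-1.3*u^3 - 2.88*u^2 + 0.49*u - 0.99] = -3.9*u^2 - 5.76*u + 0.49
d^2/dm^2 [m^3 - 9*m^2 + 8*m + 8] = 6*m - 18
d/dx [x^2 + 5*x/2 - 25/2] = 2*x + 5/2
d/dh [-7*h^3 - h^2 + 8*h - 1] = -21*h^2 - 2*h + 8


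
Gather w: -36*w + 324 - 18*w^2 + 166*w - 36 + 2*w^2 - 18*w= -16*w^2 + 112*w + 288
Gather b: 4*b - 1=4*b - 1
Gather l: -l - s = -l - s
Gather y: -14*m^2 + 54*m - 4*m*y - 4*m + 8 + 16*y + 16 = -14*m^2 + 50*m + y*(16 - 4*m) + 24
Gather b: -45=-45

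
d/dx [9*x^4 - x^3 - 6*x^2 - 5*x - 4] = 36*x^3 - 3*x^2 - 12*x - 5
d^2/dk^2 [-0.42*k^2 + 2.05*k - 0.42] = -0.840000000000000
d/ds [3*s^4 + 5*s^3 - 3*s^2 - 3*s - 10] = 12*s^3 + 15*s^2 - 6*s - 3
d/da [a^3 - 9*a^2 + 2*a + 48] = 3*a^2 - 18*a + 2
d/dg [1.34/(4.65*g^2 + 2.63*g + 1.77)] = (-12.462*g - 3.5242)/(4.65*g^2 + 2.63*g + 1.77)^2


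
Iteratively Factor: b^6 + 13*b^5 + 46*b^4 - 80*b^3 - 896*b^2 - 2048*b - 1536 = (b + 4)*(b^5 + 9*b^4 + 10*b^3 - 120*b^2 - 416*b - 384) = (b + 2)*(b + 4)*(b^4 + 7*b^3 - 4*b^2 - 112*b - 192) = (b + 2)*(b + 4)^2*(b^3 + 3*b^2 - 16*b - 48) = (b + 2)*(b + 4)^3*(b^2 - b - 12) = (b + 2)*(b + 3)*(b + 4)^3*(b - 4)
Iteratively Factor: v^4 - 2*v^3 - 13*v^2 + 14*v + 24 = (v + 1)*(v^3 - 3*v^2 - 10*v + 24) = (v - 2)*(v + 1)*(v^2 - v - 12) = (v - 2)*(v + 1)*(v + 3)*(v - 4)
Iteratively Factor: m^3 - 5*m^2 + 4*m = (m - 1)*(m^2 - 4*m) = (m - 4)*(m - 1)*(m)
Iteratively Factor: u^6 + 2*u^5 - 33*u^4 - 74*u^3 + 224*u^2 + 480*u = (u + 4)*(u^5 - 2*u^4 - 25*u^3 + 26*u^2 + 120*u) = (u + 2)*(u + 4)*(u^4 - 4*u^3 - 17*u^2 + 60*u) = (u - 5)*(u + 2)*(u + 4)*(u^3 + u^2 - 12*u) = u*(u - 5)*(u + 2)*(u + 4)*(u^2 + u - 12) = u*(u - 5)*(u + 2)*(u + 4)^2*(u - 3)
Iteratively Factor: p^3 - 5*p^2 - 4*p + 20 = (p - 5)*(p^2 - 4) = (p - 5)*(p + 2)*(p - 2)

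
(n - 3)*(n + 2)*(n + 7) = n^3 + 6*n^2 - 13*n - 42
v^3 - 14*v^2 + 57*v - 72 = (v - 8)*(v - 3)^2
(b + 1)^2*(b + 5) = b^3 + 7*b^2 + 11*b + 5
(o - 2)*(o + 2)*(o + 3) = o^3 + 3*o^2 - 4*o - 12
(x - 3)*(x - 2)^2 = x^3 - 7*x^2 + 16*x - 12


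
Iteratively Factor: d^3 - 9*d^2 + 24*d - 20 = (d - 5)*(d^2 - 4*d + 4) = (d - 5)*(d - 2)*(d - 2)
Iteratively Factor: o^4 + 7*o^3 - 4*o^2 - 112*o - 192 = (o + 4)*(o^3 + 3*o^2 - 16*o - 48) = (o - 4)*(o + 4)*(o^2 + 7*o + 12) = (o - 4)*(o + 4)^2*(o + 3)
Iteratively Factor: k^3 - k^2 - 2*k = (k - 2)*(k^2 + k) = k*(k - 2)*(k + 1)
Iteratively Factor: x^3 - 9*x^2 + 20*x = (x - 4)*(x^2 - 5*x) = (x - 5)*(x - 4)*(x)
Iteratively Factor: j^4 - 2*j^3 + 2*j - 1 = (j - 1)*(j^3 - j^2 - j + 1) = (j - 1)^2*(j^2 - 1) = (j - 1)^2*(j + 1)*(j - 1)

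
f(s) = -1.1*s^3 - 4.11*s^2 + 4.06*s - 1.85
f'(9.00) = -337.22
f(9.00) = -1100.12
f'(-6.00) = -65.42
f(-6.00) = 63.43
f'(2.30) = -32.30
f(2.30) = -27.64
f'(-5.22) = -42.95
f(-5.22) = 21.43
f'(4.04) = -83.01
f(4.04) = -125.06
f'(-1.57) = 8.83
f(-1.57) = -14.10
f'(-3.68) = -10.38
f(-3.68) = -17.63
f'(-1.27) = 9.18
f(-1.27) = -11.38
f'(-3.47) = -7.15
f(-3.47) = -19.47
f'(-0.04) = 4.38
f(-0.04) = -2.02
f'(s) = -3.3*s^2 - 8.22*s + 4.06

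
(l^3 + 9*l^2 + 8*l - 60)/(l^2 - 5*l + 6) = (l^2 + 11*l + 30)/(l - 3)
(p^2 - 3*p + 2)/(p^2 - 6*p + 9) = (p^2 - 3*p + 2)/(p^2 - 6*p + 9)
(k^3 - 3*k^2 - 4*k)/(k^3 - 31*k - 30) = k*(k - 4)/(k^2 - k - 30)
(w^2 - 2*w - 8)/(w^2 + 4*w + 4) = (w - 4)/(w + 2)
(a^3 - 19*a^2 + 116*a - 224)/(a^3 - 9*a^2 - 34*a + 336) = (a - 4)/(a + 6)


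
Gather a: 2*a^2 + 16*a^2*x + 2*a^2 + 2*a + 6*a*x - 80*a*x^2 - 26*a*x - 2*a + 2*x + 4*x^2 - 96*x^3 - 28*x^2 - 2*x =a^2*(16*x + 4) + a*(-80*x^2 - 20*x) - 96*x^3 - 24*x^2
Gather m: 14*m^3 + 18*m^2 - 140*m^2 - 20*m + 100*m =14*m^3 - 122*m^2 + 80*m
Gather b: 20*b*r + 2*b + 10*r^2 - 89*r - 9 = b*(20*r + 2) + 10*r^2 - 89*r - 9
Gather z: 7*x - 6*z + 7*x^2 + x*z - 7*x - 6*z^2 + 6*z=7*x^2 + x*z - 6*z^2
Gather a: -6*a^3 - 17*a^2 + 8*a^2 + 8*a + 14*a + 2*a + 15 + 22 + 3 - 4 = -6*a^3 - 9*a^2 + 24*a + 36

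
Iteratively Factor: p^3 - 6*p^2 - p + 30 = (p - 3)*(p^2 - 3*p - 10) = (p - 5)*(p - 3)*(p + 2)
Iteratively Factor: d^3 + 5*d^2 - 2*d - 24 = (d + 3)*(d^2 + 2*d - 8) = (d + 3)*(d + 4)*(d - 2)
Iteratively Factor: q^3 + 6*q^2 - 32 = (q + 4)*(q^2 + 2*q - 8) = (q - 2)*(q + 4)*(q + 4)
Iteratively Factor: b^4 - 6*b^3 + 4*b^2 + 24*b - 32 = (b - 2)*(b^3 - 4*b^2 - 4*b + 16) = (b - 2)*(b + 2)*(b^2 - 6*b + 8) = (b - 4)*(b - 2)*(b + 2)*(b - 2)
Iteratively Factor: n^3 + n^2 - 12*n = (n)*(n^2 + n - 12) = n*(n + 4)*(n - 3)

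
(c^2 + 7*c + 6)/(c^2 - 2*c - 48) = (c + 1)/(c - 8)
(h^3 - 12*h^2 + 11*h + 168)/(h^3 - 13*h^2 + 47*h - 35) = (h^2 - 5*h - 24)/(h^2 - 6*h + 5)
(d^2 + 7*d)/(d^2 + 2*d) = (d + 7)/(d + 2)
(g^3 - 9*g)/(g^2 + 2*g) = (g^2 - 9)/(g + 2)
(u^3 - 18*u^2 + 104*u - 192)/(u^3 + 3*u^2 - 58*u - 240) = (u^2 - 10*u + 24)/(u^2 + 11*u + 30)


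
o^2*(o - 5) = o^3 - 5*o^2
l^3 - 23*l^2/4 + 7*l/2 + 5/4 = (l - 5)*(l - 1)*(l + 1/4)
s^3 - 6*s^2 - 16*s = s*(s - 8)*(s + 2)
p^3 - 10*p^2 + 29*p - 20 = (p - 5)*(p - 4)*(p - 1)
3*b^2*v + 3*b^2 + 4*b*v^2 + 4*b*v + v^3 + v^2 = (b + v)*(3*b + v)*(v + 1)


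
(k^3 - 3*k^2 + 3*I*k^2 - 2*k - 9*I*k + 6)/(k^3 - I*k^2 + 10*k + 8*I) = (k - 3)/(k - 4*I)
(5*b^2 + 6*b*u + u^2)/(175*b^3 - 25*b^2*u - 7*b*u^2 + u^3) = (b + u)/(35*b^2 - 12*b*u + u^2)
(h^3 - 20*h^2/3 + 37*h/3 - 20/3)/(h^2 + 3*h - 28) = (3*h^2 - 8*h + 5)/(3*(h + 7))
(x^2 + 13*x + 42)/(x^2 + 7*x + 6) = (x + 7)/(x + 1)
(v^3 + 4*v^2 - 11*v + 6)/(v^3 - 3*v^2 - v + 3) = (v^2 + 5*v - 6)/(v^2 - 2*v - 3)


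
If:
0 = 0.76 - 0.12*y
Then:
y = 6.33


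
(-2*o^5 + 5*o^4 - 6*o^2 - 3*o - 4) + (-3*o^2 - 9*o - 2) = -2*o^5 + 5*o^4 - 9*o^2 - 12*o - 6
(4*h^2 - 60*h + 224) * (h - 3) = 4*h^3 - 72*h^2 + 404*h - 672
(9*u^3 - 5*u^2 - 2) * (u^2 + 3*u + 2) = 9*u^5 + 22*u^4 + 3*u^3 - 12*u^2 - 6*u - 4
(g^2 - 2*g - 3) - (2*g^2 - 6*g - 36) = -g^2 + 4*g + 33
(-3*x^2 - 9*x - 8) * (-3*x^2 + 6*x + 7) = 9*x^4 + 9*x^3 - 51*x^2 - 111*x - 56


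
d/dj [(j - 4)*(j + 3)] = 2*j - 1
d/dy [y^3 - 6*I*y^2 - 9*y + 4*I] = 3*y^2 - 12*I*y - 9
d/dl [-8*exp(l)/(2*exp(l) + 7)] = -56*exp(l)/(2*exp(l) + 7)^2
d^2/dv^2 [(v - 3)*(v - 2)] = 2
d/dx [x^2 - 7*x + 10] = 2*x - 7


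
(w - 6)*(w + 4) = w^2 - 2*w - 24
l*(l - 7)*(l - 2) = l^3 - 9*l^2 + 14*l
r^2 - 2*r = r*(r - 2)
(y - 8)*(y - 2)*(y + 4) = y^3 - 6*y^2 - 24*y + 64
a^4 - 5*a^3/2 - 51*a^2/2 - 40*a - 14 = (a - 7)*(a + 1/2)*(a + 2)^2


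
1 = 1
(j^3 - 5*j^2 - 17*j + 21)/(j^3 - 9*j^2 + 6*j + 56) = (j^2 + 2*j - 3)/(j^2 - 2*j - 8)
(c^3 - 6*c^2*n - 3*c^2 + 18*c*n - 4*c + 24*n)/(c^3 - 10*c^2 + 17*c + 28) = (c - 6*n)/(c - 7)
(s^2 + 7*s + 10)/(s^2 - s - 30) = (s + 2)/(s - 6)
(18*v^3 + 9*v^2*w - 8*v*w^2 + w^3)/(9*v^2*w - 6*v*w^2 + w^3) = (6*v^2 + 5*v*w - w^2)/(w*(3*v - w))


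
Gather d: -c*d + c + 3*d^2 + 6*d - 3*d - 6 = c + 3*d^2 + d*(3 - c) - 6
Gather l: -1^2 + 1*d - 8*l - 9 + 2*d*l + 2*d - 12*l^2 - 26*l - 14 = 3*d - 12*l^2 + l*(2*d - 34) - 24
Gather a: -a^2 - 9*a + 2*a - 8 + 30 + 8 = -a^2 - 7*a + 30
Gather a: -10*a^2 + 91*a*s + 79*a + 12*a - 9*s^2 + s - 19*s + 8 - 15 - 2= -10*a^2 + a*(91*s + 91) - 9*s^2 - 18*s - 9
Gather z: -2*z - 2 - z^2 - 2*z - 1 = -z^2 - 4*z - 3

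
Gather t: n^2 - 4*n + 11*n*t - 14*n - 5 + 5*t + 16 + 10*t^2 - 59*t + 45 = n^2 - 18*n + 10*t^2 + t*(11*n - 54) + 56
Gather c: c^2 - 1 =c^2 - 1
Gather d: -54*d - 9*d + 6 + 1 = 7 - 63*d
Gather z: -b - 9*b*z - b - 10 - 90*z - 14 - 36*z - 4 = -2*b + z*(-9*b - 126) - 28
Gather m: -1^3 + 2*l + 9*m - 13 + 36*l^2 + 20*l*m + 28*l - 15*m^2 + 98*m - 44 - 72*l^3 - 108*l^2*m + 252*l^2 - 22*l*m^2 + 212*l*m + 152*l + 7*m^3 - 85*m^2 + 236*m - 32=-72*l^3 + 288*l^2 + 182*l + 7*m^3 + m^2*(-22*l - 100) + m*(-108*l^2 + 232*l + 343) - 90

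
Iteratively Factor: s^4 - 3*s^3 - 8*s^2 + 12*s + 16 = (s - 4)*(s^3 + s^2 - 4*s - 4) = (s - 4)*(s + 1)*(s^2 - 4) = (s - 4)*(s - 2)*(s + 1)*(s + 2)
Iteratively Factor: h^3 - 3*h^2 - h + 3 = (h - 1)*(h^2 - 2*h - 3) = (h - 3)*(h - 1)*(h + 1)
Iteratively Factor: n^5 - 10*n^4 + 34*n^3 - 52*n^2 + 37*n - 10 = (n - 1)*(n^4 - 9*n^3 + 25*n^2 - 27*n + 10) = (n - 2)*(n - 1)*(n^3 - 7*n^2 + 11*n - 5) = (n - 2)*(n - 1)^2*(n^2 - 6*n + 5) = (n - 2)*(n - 1)^3*(n - 5)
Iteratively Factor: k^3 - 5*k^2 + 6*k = (k - 2)*(k^2 - 3*k) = (k - 3)*(k - 2)*(k)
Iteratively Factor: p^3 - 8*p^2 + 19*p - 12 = (p - 3)*(p^2 - 5*p + 4) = (p - 4)*(p - 3)*(p - 1)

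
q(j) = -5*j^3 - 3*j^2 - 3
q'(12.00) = -2232.00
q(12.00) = -9075.00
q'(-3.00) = -117.00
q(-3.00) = 105.00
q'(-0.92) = -7.18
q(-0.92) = -1.65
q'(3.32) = -185.26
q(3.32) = -219.04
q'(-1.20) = -14.40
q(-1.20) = 1.32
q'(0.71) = -11.82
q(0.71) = -6.30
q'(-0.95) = -7.84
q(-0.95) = -1.42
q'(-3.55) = -167.74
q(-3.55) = 182.89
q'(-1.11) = -11.82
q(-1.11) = 0.14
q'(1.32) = -34.06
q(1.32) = -19.73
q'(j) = -15*j^2 - 6*j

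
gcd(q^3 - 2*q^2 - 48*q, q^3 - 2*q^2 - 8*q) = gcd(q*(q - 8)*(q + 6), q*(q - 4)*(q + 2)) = q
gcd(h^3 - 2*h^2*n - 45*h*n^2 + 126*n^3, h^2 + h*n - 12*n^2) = h - 3*n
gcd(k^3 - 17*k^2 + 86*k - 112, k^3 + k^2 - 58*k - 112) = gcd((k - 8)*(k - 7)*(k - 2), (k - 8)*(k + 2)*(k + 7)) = k - 8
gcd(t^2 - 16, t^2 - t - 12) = t - 4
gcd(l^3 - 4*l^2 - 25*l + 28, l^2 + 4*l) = l + 4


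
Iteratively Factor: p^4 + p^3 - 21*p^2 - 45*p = (p + 3)*(p^3 - 2*p^2 - 15*p) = (p - 5)*(p + 3)*(p^2 + 3*p) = (p - 5)*(p + 3)^2*(p)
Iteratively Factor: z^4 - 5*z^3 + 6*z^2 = (z - 3)*(z^3 - 2*z^2) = z*(z - 3)*(z^2 - 2*z) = z*(z - 3)*(z - 2)*(z)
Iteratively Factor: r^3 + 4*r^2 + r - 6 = (r + 3)*(r^2 + r - 2) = (r + 2)*(r + 3)*(r - 1)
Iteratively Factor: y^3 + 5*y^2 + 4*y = (y)*(y^2 + 5*y + 4) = y*(y + 4)*(y + 1)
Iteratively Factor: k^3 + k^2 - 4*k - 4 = (k + 2)*(k^2 - k - 2) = (k + 1)*(k + 2)*(k - 2)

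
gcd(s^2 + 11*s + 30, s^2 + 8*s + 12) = s + 6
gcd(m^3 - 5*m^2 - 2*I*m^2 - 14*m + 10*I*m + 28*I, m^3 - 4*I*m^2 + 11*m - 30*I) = m - 2*I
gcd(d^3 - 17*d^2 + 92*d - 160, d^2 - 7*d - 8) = d - 8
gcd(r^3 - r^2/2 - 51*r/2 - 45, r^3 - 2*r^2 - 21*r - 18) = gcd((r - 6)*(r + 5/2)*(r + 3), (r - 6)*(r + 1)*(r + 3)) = r^2 - 3*r - 18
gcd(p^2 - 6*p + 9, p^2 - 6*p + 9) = p^2 - 6*p + 9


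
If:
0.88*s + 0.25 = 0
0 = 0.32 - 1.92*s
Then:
No Solution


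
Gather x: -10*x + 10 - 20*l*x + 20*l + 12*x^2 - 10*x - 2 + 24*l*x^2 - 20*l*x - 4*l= 16*l + x^2*(24*l + 12) + x*(-40*l - 20) + 8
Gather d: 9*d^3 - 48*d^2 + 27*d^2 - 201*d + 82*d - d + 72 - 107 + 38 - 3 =9*d^3 - 21*d^2 - 120*d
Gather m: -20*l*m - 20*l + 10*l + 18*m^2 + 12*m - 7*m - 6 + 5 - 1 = -10*l + 18*m^2 + m*(5 - 20*l) - 2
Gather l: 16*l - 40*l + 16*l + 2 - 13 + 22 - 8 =3 - 8*l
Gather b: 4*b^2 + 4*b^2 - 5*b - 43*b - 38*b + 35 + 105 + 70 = 8*b^2 - 86*b + 210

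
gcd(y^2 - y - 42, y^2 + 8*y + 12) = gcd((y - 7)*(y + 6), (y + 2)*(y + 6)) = y + 6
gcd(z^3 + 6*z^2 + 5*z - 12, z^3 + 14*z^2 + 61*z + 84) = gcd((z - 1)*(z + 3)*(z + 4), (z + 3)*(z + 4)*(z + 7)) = z^2 + 7*z + 12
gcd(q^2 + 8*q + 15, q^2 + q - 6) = q + 3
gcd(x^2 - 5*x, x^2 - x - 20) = x - 5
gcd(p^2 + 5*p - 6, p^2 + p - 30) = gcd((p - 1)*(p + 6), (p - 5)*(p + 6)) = p + 6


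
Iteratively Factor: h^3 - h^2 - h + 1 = (h - 1)*(h^2 - 1) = (h - 1)*(h + 1)*(h - 1)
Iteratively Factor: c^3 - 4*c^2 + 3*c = (c - 3)*(c^2 - c) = c*(c - 3)*(c - 1)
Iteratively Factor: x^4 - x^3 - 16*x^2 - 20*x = (x - 5)*(x^3 + 4*x^2 + 4*x) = (x - 5)*(x + 2)*(x^2 + 2*x) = x*(x - 5)*(x + 2)*(x + 2)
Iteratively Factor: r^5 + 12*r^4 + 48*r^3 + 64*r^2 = (r + 4)*(r^4 + 8*r^3 + 16*r^2) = r*(r + 4)*(r^3 + 8*r^2 + 16*r) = r^2*(r + 4)*(r^2 + 8*r + 16) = r^2*(r + 4)^2*(r + 4)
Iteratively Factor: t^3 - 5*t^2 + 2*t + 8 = (t + 1)*(t^2 - 6*t + 8) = (t - 4)*(t + 1)*(t - 2)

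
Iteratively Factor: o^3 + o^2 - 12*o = (o)*(o^2 + o - 12) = o*(o + 4)*(o - 3)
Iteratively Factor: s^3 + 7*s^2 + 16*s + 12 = (s + 2)*(s^2 + 5*s + 6) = (s + 2)*(s + 3)*(s + 2)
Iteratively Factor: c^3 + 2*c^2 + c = (c + 1)*(c^2 + c) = (c + 1)^2*(c)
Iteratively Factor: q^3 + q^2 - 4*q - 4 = (q - 2)*(q^2 + 3*q + 2) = (q - 2)*(q + 2)*(q + 1)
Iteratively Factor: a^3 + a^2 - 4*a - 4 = (a + 2)*(a^2 - a - 2) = (a - 2)*(a + 2)*(a + 1)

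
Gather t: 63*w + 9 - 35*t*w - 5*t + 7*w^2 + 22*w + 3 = t*(-35*w - 5) + 7*w^2 + 85*w + 12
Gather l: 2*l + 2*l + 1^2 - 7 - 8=4*l - 14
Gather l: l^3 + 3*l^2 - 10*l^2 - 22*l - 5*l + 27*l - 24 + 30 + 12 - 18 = l^3 - 7*l^2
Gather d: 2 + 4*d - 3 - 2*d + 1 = 2*d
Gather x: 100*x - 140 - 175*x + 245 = 105 - 75*x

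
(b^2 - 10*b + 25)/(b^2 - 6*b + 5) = (b - 5)/(b - 1)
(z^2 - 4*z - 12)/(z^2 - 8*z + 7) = (z^2 - 4*z - 12)/(z^2 - 8*z + 7)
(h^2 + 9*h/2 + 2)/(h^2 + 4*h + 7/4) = 2*(h + 4)/(2*h + 7)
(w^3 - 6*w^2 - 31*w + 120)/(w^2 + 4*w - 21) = (w^2 - 3*w - 40)/(w + 7)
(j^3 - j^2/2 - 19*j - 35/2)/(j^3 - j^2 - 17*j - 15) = (j + 7/2)/(j + 3)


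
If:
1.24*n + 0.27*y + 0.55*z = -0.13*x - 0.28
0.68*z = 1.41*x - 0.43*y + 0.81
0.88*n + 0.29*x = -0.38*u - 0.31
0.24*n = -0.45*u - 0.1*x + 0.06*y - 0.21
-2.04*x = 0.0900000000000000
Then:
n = -0.47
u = 0.30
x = -0.04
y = 3.83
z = -1.32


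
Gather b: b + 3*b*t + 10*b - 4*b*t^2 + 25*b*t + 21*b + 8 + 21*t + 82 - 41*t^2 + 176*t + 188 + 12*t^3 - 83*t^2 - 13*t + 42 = b*(-4*t^2 + 28*t + 32) + 12*t^3 - 124*t^2 + 184*t + 320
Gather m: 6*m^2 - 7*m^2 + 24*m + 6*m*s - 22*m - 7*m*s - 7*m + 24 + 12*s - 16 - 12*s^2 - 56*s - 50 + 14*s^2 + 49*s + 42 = -m^2 + m*(-s - 5) + 2*s^2 + 5*s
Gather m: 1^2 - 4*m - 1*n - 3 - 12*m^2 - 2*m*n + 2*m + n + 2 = -12*m^2 + m*(-2*n - 2)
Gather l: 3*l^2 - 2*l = 3*l^2 - 2*l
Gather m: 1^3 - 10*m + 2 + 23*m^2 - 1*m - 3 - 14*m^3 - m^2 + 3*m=-14*m^3 + 22*m^2 - 8*m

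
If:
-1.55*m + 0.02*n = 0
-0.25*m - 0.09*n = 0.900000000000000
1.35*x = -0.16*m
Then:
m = -0.12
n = -9.65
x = 0.01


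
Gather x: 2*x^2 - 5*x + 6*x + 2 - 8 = 2*x^2 + x - 6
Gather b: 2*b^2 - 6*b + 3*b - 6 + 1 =2*b^2 - 3*b - 5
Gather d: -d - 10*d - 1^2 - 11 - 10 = -11*d - 22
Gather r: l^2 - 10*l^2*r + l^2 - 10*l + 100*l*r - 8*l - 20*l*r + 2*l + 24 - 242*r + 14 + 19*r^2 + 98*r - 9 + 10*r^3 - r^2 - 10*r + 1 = 2*l^2 - 16*l + 10*r^3 + 18*r^2 + r*(-10*l^2 + 80*l - 154) + 30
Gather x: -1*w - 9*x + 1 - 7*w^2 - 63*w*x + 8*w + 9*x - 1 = -7*w^2 - 63*w*x + 7*w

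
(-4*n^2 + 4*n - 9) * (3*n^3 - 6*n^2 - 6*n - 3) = -12*n^5 + 36*n^4 - 27*n^3 + 42*n^2 + 42*n + 27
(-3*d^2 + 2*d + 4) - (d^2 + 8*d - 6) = -4*d^2 - 6*d + 10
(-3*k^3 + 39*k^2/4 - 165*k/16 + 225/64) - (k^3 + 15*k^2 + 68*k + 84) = -4*k^3 - 21*k^2/4 - 1253*k/16 - 5151/64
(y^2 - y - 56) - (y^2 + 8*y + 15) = -9*y - 71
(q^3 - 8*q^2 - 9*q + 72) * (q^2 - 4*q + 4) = q^5 - 12*q^4 + 27*q^3 + 76*q^2 - 324*q + 288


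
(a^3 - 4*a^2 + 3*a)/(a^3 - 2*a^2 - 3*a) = (a - 1)/(a + 1)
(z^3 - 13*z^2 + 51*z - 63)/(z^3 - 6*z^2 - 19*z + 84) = (z - 3)/(z + 4)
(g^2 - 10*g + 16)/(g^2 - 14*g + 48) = (g - 2)/(g - 6)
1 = 1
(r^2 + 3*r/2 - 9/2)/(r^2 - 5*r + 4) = (2*r^2 + 3*r - 9)/(2*(r^2 - 5*r + 4))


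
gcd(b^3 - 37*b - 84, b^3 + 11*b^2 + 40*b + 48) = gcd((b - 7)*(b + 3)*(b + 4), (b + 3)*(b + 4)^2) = b^2 + 7*b + 12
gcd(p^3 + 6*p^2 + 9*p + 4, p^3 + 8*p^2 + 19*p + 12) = p^2 + 5*p + 4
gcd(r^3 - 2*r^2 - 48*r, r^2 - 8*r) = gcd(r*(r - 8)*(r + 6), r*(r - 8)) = r^2 - 8*r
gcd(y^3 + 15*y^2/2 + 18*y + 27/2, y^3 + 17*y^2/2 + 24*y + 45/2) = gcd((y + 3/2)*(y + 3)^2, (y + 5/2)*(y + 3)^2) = y^2 + 6*y + 9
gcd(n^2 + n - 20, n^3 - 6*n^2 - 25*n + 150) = n + 5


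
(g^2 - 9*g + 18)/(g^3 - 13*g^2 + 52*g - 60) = (g - 3)/(g^2 - 7*g + 10)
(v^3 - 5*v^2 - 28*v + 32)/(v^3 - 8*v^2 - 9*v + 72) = (v^2 + 3*v - 4)/(v^2 - 9)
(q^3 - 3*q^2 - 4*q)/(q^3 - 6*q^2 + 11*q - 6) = q*(q^2 - 3*q - 4)/(q^3 - 6*q^2 + 11*q - 6)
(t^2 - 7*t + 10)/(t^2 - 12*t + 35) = (t - 2)/(t - 7)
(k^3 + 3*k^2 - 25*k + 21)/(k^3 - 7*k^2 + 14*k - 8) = (k^2 + 4*k - 21)/(k^2 - 6*k + 8)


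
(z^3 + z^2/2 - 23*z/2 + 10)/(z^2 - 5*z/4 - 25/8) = 4*(z^2 + 3*z - 4)/(4*z + 5)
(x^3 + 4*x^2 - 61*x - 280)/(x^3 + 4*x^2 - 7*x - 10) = (x^2 - x - 56)/(x^2 - x - 2)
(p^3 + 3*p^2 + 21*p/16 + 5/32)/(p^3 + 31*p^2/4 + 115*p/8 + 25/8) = (p + 1/4)/(p + 5)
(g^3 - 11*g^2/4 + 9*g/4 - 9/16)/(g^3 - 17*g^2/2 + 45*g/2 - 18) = (8*g^2 - 10*g + 3)/(8*(g^2 - 7*g + 12))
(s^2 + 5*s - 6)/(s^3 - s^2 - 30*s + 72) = (s - 1)/(s^2 - 7*s + 12)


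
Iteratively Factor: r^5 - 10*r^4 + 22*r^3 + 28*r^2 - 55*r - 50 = (r - 5)*(r^4 - 5*r^3 - 3*r^2 + 13*r + 10) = (r - 5)*(r - 2)*(r^3 - 3*r^2 - 9*r - 5) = (r - 5)^2*(r - 2)*(r^2 + 2*r + 1) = (r - 5)^2*(r - 2)*(r + 1)*(r + 1)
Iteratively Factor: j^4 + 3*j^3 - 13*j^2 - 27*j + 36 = (j + 4)*(j^3 - j^2 - 9*j + 9) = (j - 1)*(j + 4)*(j^2 - 9) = (j - 3)*(j - 1)*(j + 4)*(j + 3)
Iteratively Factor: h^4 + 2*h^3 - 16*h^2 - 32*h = (h)*(h^3 + 2*h^2 - 16*h - 32) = h*(h + 2)*(h^2 - 16) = h*(h + 2)*(h + 4)*(h - 4)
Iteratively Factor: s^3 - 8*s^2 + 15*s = (s - 5)*(s^2 - 3*s) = (s - 5)*(s - 3)*(s)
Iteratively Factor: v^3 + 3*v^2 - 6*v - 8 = (v + 4)*(v^2 - v - 2) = (v - 2)*(v + 4)*(v + 1)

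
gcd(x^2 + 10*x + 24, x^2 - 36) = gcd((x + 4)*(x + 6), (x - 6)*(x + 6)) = x + 6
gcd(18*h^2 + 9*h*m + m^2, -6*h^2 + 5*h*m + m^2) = 6*h + m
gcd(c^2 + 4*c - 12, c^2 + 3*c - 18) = c + 6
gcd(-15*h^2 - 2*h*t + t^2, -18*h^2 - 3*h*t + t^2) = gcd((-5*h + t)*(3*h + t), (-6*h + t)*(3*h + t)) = 3*h + t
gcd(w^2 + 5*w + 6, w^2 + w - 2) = w + 2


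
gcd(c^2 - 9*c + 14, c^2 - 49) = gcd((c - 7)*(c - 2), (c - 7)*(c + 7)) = c - 7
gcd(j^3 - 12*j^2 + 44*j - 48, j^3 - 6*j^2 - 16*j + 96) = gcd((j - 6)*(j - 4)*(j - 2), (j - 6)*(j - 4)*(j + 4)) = j^2 - 10*j + 24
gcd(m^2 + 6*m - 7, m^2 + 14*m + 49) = m + 7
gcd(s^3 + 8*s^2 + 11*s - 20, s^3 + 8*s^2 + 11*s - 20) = s^3 + 8*s^2 + 11*s - 20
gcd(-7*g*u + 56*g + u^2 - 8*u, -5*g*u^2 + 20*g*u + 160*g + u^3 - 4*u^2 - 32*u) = u - 8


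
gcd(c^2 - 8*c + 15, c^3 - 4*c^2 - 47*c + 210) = c - 5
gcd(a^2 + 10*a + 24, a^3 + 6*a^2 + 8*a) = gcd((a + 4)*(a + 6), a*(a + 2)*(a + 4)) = a + 4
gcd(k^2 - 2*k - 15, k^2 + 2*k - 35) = k - 5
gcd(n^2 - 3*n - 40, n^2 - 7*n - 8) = n - 8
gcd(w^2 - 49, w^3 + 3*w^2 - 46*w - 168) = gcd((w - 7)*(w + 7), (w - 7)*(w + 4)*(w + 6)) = w - 7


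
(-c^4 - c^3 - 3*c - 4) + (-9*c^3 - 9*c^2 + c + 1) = -c^4 - 10*c^3 - 9*c^2 - 2*c - 3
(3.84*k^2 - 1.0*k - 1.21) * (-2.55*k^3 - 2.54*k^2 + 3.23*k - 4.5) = -9.792*k^5 - 7.2036*k^4 + 18.0287*k^3 - 17.4366*k^2 + 0.5917*k + 5.445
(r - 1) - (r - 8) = 7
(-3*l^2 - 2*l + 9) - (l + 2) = -3*l^2 - 3*l + 7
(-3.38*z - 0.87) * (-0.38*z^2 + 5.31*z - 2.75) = 1.2844*z^3 - 17.6172*z^2 + 4.6753*z + 2.3925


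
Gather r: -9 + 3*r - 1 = 3*r - 10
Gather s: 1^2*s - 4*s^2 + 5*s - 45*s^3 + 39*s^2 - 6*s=-45*s^3 + 35*s^2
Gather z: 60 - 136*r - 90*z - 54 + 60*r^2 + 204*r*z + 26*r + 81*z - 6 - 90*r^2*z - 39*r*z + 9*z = 60*r^2 - 110*r + z*(-90*r^2 + 165*r)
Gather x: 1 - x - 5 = -x - 4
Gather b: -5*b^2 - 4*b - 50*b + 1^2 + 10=-5*b^2 - 54*b + 11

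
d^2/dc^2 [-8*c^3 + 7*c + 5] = -48*c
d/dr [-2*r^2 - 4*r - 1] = -4*r - 4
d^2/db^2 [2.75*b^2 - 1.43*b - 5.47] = 5.50000000000000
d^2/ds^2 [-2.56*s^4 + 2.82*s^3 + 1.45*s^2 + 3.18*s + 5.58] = -30.72*s^2 + 16.92*s + 2.9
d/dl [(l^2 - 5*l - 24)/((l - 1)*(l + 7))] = (11*l^2 + 34*l + 179)/(l^4 + 12*l^3 + 22*l^2 - 84*l + 49)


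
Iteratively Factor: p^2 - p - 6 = (p - 3)*(p + 2)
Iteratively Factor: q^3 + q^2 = (q)*(q^2 + q) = q^2*(q + 1)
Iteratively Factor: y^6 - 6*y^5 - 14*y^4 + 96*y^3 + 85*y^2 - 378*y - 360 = (y + 2)*(y^5 - 8*y^4 + 2*y^3 + 92*y^2 - 99*y - 180) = (y - 4)*(y + 2)*(y^4 - 4*y^3 - 14*y^2 + 36*y + 45) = (y - 4)*(y - 3)*(y + 2)*(y^3 - y^2 - 17*y - 15) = (y - 4)*(y - 3)*(y + 1)*(y + 2)*(y^2 - 2*y - 15) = (y - 5)*(y - 4)*(y - 3)*(y + 1)*(y + 2)*(y + 3)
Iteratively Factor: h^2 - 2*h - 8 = (h + 2)*(h - 4)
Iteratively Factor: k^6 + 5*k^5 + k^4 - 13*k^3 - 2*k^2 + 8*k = (k - 1)*(k^5 + 6*k^4 + 7*k^3 - 6*k^2 - 8*k) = (k - 1)*(k + 2)*(k^4 + 4*k^3 - k^2 - 4*k) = (k - 1)*(k + 2)*(k + 4)*(k^3 - k) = k*(k - 1)*(k + 2)*(k + 4)*(k^2 - 1) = k*(k - 1)*(k + 1)*(k + 2)*(k + 4)*(k - 1)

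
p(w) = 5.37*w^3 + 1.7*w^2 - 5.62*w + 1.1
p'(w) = 16.11*w^2 + 3.4*w - 5.62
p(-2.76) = -83.34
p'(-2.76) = 107.72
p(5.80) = 1073.44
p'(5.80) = 556.04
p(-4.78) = -519.68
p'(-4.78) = 346.22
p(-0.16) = 2.02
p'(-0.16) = -5.75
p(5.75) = 1045.88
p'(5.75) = 546.57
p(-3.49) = -186.85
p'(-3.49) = 178.74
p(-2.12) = -30.51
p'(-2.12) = 59.58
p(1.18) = 5.66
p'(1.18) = 20.82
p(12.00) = 9457.82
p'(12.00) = 2355.02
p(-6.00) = -1063.90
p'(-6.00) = 553.94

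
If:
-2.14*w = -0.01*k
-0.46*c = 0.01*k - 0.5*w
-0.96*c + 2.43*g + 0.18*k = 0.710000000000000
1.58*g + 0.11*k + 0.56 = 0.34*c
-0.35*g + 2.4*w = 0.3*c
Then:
No Solution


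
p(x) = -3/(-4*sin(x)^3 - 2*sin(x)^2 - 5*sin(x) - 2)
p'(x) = -3*(12*sin(x)^2*cos(x) + 4*sin(x)*cos(x) + 5*cos(x))/(-4*sin(x)^3 - 2*sin(x)^2 - 5*sin(x) - 2)^2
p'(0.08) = -2.77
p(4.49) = -0.64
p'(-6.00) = -1.53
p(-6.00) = 0.82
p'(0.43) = -1.07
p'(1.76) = 0.07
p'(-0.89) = -2.64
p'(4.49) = 0.38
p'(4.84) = -0.20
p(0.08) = 1.24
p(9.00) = 0.64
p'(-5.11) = -0.17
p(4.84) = -0.61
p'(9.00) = 1.08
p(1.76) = 0.24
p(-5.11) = 0.26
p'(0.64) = -0.65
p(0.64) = 0.46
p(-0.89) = -1.17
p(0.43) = 0.64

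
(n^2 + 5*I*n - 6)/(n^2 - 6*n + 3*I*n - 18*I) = (n + 2*I)/(n - 6)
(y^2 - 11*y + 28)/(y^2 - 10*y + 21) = (y - 4)/(y - 3)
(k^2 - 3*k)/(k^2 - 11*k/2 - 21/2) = 2*k*(3 - k)/(-2*k^2 + 11*k + 21)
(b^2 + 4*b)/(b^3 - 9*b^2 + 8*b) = (b + 4)/(b^2 - 9*b + 8)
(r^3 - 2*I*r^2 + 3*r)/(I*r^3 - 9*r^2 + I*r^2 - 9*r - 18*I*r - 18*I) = r*(-I*r^2 - 2*r - 3*I)/(r^3 + r^2*(1 + 9*I) + 9*r*(-2 + I) - 18)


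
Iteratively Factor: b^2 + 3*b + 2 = (b + 2)*(b + 1)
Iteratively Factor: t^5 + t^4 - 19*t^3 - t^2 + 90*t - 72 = (t - 3)*(t^4 + 4*t^3 - 7*t^2 - 22*t + 24) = (t - 3)*(t + 4)*(t^3 - 7*t + 6) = (t - 3)*(t - 2)*(t + 4)*(t^2 + 2*t - 3) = (t - 3)*(t - 2)*(t + 3)*(t + 4)*(t - 1)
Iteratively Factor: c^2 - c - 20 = (c - 5)*(c + 4)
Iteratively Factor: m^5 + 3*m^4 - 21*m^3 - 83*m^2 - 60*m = (m + 4)*(m^4 - m^3 - 17*m^2 - 15*m) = (m - 5)*(m + 4)*(m^3 + 4*m^2 + 3*m) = (m - 5)*(m + 1)*(m + 4)*(m^2 + 3*m) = m*(m - 5)*(m + 1)*(m + 4)*(m + 3)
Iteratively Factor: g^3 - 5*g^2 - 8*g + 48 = (g - 4)*(g^2 - g - 12) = (g - 4)^2*(g + 3)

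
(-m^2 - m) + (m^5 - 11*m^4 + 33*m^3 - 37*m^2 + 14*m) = m^5 - 11*m^4 + 33*m^3 - 38*m^2 + 13*m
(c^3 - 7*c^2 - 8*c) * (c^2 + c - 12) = c^5 - 6*c^4 - 27*c^3 + 76*c^2 + 96*c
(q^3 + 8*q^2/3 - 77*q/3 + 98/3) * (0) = 0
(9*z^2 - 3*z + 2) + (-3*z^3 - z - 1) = -3*z^3 + 9*z^2 - 4*z + 1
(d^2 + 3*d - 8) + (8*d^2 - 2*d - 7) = 9*d^2 + d - 15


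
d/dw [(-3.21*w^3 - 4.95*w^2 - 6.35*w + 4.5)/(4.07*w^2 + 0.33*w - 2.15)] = (-13.0647*w^4 - 2.1186*w^3 + 44.9155*w^2 - 15.345*w + 12.1675)/(16.5649*w^4 + 2.6862*w^3 - 17.3921*w^2 - 1.419*w + 4.6225)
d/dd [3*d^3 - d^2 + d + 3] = 9*d^2 - 2*d + 1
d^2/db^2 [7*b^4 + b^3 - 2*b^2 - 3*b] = 84*b^2 + 6*b - 4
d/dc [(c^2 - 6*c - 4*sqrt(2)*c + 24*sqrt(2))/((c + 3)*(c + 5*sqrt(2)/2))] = (18*c^2 + 13*sqrt(2)*c^2 - 66*sqrt(2)*c - 360 - 234*sqrt(2))/(2*c^4 + 12*c^3 + 10*sqrt(2)*c^3 + 43*c^2 + 60*sqrt(2)*c^2 + 90*sqrt(2)*c + 150*c + 225)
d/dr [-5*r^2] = -10*r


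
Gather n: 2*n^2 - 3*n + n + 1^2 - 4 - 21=2*n^2 - 2*n - 24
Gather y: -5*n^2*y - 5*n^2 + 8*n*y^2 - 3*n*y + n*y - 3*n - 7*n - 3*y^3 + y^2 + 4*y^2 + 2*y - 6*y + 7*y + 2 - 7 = -5*n^2 - 10*n - 3*y^3 + y^2*(8*n + 5) + y*(-5*n^2 - 2*n + 3) - 5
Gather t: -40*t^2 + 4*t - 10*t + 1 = -40*t^2 - 6*t + 1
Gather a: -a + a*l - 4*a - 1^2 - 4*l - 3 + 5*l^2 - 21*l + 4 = a*(l - 5) + 5*l^2 - 25*l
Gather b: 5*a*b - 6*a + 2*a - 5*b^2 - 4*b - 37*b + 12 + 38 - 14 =-4*a - 5*b^2 + b*(5*a - 41) + 36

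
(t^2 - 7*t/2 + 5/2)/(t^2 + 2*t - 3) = (t - 5/2)/(t + 3)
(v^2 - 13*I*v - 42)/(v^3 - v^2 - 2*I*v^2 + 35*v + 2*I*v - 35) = (v - 6*I)/(v^2 + v*(-1 + 5*I) - 5*I)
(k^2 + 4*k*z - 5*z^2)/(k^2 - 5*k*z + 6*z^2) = (k^2 + 4*k*z - 5*z^2)/(k^2 - 5*k*z + 6*z^2)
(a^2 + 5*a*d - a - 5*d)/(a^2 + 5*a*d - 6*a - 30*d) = (a - 1)/(a - 6)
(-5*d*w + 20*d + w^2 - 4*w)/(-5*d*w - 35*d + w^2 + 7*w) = (w - 4)/(w + 7)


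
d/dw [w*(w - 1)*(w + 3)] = 3*w^2 + 4*w - 3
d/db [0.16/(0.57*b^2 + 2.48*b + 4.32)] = (-0.1824*b - 0.3968)/(0.57*b^2 + 2.48*b + 4.32)^2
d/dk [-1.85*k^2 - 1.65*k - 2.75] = -3.7*k - 1.65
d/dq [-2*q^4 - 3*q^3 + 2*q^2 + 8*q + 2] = -8*q^3 - 9*q^2 + 4*q + 8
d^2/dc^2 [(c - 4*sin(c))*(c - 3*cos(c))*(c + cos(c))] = 4*c^2*sin(c) + 2*c^2*cos(c) + 8*c*sin(c) - 16*c*sin(2*c) - 16*c*cos(c) + 6*c*cos(2*c) + 6*c - 11*sin(c) + 6*sin(2*c) - 27*sin(3*c) - 4*cos(c) + 16*cos(2*c)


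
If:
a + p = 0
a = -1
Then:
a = -1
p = 1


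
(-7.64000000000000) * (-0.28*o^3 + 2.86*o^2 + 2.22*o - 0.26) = 2.1392*o^3 - 21.8504*o^2 - 16.9608*o + 1.9864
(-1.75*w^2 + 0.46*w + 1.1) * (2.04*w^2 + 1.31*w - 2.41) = -3.57*w^4 - 1.3541*w^3 + 7.0641*w^2 + 0.3324*w - 2.651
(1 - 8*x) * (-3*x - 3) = 24*x^2 + 21*x - 3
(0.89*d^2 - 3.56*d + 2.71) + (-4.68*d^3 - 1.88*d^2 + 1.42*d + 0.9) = -4.68*d^3 - 0.99*d^2 - 2.14*d + 3.61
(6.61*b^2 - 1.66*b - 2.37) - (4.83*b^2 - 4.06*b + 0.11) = 1.78*b^2 + 2.4*b - 2.48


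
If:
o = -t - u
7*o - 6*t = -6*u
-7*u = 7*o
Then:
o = 0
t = 0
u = 0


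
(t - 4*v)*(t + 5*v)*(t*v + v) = t^3*v + t^2*v^2 + t^2*v - 20*t*v^3 + t*v^2 - 20*v^3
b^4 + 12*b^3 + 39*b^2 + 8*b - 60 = (b - 1)*(b + 2)*(b + 5)*(b + 6)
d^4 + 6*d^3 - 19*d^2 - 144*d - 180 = (d - 5)*(d + 2)*(d + 3)*(d + 6)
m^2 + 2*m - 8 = (m - 2)*(m + 4)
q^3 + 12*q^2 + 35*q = q*(q + 5)*(q + 7)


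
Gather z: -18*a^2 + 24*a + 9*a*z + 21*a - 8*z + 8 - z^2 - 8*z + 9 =-18*a^2 + 45*a - z^2 + z*(9*a - 16) + 17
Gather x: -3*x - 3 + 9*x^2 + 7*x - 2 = 9*x^2 + 4*x - 5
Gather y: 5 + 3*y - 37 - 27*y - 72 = -24*y - 104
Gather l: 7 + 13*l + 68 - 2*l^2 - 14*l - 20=-2*l^2 - l + 55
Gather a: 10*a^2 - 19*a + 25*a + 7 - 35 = 10*a^2 + 6*a - 28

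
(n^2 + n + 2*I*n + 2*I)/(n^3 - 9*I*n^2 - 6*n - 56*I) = (n + 1)/(n^2 - 11*I*n - 28)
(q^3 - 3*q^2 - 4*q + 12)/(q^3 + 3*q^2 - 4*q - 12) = (q - 3)/(q + 3)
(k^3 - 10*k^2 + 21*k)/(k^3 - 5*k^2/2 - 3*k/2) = 2*(k - 7)/(2*k + 1)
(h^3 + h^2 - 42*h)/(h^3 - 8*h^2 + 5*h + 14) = h*(h^2 + h - 42)/(h^3 - 8*h^2 + 5*h + 14)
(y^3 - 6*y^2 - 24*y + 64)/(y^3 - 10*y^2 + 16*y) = (y + 4)/y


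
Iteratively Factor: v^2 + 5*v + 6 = (v + 3)*(v + 2)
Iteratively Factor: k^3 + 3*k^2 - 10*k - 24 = (k + 2)*(k^2 + k - 12) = (k + 2)*(k + 4)*(k - 3)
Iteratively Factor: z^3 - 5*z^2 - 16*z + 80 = (z + 4)*(z^2 - 9*z + 20) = (z - 4)*(z + 4)*(z - 5)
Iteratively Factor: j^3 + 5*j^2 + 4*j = (j)*(j^2 + 5*j + 4) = j*(j + 4)*(j + 1)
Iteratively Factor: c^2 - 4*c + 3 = (c - 3)*(c - 1)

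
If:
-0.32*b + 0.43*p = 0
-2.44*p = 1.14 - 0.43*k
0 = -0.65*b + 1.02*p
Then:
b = 0.00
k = 2.65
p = 0.00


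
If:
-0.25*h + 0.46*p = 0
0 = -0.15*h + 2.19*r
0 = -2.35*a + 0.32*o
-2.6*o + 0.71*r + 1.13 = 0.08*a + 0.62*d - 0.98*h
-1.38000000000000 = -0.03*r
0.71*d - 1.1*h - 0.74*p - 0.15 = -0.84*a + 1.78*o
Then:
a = -6.34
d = 1311.99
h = 671.60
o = -46.53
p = 365.00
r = 46.00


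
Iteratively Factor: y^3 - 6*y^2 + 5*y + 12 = (y - 3)*(y^2 - 3*y - 4) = (y - 4)*(y - 3)*(y + 1)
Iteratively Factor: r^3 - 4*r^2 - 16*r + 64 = (r + 4)*(r^2 - 8*r + 16) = (r - 4)*(r + 4)*(r - 4)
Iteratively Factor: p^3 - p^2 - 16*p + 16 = (p + 4)*(p^2 - 5*p + 4) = (p - 4)*(p + 4)*(p - 1)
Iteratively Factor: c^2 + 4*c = (c)*(c + 4)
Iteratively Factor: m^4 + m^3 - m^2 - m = (m + 1)*(m^3 - m) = (m + 1)^2*(m^2 - m) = m*(m + 1)^2*(m - 1)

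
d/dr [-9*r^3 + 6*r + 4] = 6 - 27*r^2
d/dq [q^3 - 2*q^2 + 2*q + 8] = 3*q^2 - 4*q + 2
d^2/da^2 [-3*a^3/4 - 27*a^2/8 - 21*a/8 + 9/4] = -9*a/2 - 27/4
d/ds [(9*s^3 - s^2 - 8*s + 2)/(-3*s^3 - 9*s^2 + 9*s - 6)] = (-28*s^4 + 38*s^3 - 75*s^2 + 16*s + 10)/(3*(s^6 + 6*s^5 + 3*s^4 - 14*s^3 + 21*s^2 - 12*s + 4))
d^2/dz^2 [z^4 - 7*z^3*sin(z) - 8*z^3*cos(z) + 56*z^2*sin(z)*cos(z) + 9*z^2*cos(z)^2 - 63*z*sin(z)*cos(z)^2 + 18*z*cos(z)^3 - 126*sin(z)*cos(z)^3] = 7*z^3*sin(z) + 8*z^3*cos(z) + 48*z^2*sin(z) - 112*z^2*sin(2*z) - 42*z^2*cos(z) - 18*z^2*cos(2*z) + 12*z^2 - 105*z*sin(z)/4 - 36*z*sin(2*z) + 567*z*sin(3*z)/4 - 123*z*cos(z)/2 + 224*z*cos(2*z) - 81*z*cos(3*z)/2 - 27*sin(z) + 182*sin(2*z) - 27*sin(3*z) + 252*sin(4*z) - 63*cos(z)/2 + 9*cos(2*z) - 189*cos(3*z)/2 + 9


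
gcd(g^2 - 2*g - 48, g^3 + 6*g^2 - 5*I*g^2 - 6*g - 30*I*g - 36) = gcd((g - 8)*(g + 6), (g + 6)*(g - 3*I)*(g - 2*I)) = g + 6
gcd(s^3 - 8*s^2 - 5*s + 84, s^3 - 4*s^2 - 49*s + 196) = s^2 - 11*s + 28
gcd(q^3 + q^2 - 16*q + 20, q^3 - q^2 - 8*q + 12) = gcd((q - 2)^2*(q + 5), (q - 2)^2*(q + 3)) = q^2 - 4*q + 4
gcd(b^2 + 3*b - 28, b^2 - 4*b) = b - 4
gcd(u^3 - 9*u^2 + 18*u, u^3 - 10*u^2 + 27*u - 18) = u^2 - 9*u + 18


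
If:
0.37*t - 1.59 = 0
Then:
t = 4.30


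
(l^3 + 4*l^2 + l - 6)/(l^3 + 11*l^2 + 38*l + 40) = (l^2 + 2*l - 3)/(l^2 + 9*l + 20)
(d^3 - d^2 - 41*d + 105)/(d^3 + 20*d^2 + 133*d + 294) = (d^2 - 8*d + 15)/(d^2 + 13*d + 42)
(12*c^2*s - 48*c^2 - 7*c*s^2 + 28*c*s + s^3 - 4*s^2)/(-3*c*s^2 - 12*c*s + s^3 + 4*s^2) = (-4*c*s + 16*c + s^2 - 4*s)/(s*(s + 4))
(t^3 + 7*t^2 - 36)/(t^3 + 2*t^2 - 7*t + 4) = (t^3 + 7*t^2 - 36)/(t^3 + 2*t^2 - 7*t + 4)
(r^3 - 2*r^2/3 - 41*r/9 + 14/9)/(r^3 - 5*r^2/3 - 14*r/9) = (3*r^2 + 5*r - 2)/(r*(3*r + 2))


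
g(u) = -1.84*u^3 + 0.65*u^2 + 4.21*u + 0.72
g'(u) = -5.52*u^2 + 1.3*u + 4.21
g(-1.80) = 5.98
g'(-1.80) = -16.01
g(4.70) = -156.17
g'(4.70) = -111.62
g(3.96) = -86.68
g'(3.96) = -77.20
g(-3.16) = 51.97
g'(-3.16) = -55.02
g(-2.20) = 14.20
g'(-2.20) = -25.37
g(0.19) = 1.53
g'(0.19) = 4.26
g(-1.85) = 6.81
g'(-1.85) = -17.09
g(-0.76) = -1.30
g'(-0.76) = 0.03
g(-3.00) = 43.62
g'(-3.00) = -49.37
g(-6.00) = 396.30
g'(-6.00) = -202.31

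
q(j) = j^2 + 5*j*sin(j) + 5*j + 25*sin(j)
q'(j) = 5*j*cos(j) + 2*j + 5*sin(j) + 25*cos(j) + 5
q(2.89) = 32.62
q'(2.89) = -26.18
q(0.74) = 23.60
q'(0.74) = 31.05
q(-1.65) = -22.22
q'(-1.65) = -4.61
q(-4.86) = 0.01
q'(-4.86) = 0.33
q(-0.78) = -18.13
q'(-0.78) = 14.92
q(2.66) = 38.12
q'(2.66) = -21.31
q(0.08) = 2.44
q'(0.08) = 30.88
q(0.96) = 30.13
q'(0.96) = 28.11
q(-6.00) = 4.60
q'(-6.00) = -10.40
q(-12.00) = 65.22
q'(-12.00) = -45.85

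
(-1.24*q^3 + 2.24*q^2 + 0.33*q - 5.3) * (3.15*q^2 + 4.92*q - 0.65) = -3.906*q^5 + 0.9552*q^4 + 12.8663*q^3 - 16.5274*q^2 - 26.2905*q + 3.445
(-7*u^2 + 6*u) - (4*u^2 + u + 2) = -11*u^2 + 5*u - 2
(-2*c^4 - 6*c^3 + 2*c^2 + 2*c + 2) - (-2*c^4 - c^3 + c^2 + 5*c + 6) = -5*c^3 + c^2 - 3*c - 4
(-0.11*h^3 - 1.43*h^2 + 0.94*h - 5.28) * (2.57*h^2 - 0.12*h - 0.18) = -0.2827*h^5 - 3.6619*h^4 + 2.6072*h^3 - 13.425*h^2 + 0.4644*h + 0.9504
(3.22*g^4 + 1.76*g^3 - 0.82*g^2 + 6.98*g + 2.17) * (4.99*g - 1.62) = 16.0678*g^5 + 3.566*g^4 - 6.943*g^3 + 36.1586*g^2 - 0.4793*g - 3.5154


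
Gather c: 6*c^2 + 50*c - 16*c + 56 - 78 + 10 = 6*c^2 + 34*c - 12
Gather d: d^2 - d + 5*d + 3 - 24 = d^2 + 4*d - 21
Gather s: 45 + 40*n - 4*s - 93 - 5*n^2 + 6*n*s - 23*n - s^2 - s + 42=-5*n^2 + 17*n - s^2 + s*(6*n - 5) - 6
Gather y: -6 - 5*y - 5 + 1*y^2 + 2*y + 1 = y^2 - 3*y - 10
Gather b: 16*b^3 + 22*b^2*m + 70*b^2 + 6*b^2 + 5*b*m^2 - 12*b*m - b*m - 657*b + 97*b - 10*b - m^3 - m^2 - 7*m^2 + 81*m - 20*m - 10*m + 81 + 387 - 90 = 16*b^3 + b^2*(22*m + 76) + b*(5*m^2 - 13*m - 570) - m^3 - 8*m^2 + 51*m + 378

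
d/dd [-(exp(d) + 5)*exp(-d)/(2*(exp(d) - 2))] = (exp(2*d) + 10*exp(d) - 10)*exp(-d)/(2*(exp(2*d) - 4*exp(d) + 4))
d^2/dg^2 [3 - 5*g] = 0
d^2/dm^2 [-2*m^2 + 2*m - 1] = -4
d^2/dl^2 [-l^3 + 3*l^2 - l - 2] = 6 - 6*l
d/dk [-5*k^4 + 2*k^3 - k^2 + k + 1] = -20*k^3 + 6*k^2 - 2*k + 1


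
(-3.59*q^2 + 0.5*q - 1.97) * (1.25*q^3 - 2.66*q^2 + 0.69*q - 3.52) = -4.4875*q^5 + 10.1744*q^4 - 6.2696*q^3 + 18.222*q^2 - 3.1193*q + 6.9344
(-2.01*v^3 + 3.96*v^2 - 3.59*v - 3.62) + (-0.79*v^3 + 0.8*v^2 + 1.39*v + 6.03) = -2.8*v^3 + 4.76*v^2 - 2.2*v + 2.41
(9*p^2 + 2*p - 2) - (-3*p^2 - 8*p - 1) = 12*p^2 + 10*p - 1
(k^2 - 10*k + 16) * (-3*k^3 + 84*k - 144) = -3*k^5 + 30*k^4 + 36*k^3 - 984*k^2 + 2784*k - 2304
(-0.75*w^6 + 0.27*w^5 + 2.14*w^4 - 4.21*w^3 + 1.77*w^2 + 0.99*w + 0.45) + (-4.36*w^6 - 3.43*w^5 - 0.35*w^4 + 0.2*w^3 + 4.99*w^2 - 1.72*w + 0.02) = -5.11*w^6 - 3.16*w^5 + 1.79*w^4 - 4.01*w^3 + 6.76*w^2 - 0.73*w + 0.47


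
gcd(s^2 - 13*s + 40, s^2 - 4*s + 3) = 1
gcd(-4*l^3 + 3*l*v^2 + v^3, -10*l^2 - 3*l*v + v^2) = 2*l + v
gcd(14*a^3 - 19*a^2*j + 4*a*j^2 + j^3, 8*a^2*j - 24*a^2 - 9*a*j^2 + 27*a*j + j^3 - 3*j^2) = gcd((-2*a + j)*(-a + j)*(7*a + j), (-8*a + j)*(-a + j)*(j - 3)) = a - j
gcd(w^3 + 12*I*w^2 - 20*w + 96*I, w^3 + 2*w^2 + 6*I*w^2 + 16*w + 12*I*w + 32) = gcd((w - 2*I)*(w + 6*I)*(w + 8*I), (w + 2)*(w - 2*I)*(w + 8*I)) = w^2 + 6*I*w + 16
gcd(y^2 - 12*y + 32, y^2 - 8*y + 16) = y - 4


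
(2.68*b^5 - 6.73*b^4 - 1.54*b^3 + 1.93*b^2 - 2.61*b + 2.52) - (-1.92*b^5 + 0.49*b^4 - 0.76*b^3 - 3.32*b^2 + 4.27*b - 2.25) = 4.6*b^5 - 7.22*b^4 - 0.78*b^3 + 5.25*b^2 - 6.88*b + 4.77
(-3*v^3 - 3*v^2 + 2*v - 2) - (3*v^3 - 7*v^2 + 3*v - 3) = -6*v^3 + 4*v^2 - v + 1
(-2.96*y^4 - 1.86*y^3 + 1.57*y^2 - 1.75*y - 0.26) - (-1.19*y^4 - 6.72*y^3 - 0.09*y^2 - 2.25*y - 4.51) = -1.77*y^4 + 4.86*y^3 + 1.66*y^2 + 0.5*y + 4.25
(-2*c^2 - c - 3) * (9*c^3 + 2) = -18*c^5 - 9*c^4 - 27*c^3 - 4*c^2 - 2*c - 6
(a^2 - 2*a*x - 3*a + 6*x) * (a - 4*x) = a^3 - 6*a^2*x - 3*a^2 + 8*a*x^2 + 18*a*x - 24*x^2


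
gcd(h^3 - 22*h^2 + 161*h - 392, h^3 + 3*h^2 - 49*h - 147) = h - 7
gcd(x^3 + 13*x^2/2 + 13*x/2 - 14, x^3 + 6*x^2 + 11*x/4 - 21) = x^2 + 15*x/2 + 14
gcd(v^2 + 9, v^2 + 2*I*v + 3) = v + 3*I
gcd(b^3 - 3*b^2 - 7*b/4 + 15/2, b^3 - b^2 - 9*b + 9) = 1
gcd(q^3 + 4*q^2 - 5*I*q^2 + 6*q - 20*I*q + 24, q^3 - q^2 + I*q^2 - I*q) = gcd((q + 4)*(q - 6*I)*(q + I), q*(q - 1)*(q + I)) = q + I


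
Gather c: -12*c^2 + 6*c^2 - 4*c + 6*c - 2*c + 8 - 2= 6 - 6*c^2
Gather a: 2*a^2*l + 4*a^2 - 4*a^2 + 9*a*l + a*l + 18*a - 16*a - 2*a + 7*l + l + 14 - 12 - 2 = 2*a^2*l + 10*a*l + 8*l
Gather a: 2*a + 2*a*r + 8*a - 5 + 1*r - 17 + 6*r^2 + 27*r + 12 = a*(2*r + 10) + 6*r^2 + 28*r - 10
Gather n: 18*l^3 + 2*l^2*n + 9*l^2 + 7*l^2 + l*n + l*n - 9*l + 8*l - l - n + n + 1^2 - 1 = 18*l^3 + 16*l^2 - 2*l + n*(2*l^2 + 2*l)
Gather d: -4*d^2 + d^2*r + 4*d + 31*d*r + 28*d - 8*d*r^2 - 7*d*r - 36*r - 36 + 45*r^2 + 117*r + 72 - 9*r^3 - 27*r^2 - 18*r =d^2*(r - 4) + d*(-8*r^2 + 24*r + 32) - 9*r^3 + 18*r^2 + 63*r + 36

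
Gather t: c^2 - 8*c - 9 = c^2 - 8*c - 9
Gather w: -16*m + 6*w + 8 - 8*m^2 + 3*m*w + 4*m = -8*m^2 - 12*m + w*(3*m + 6) + 8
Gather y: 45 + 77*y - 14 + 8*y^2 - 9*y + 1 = 8*y^2 + 68*y + 32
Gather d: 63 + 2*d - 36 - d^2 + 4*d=-d^2 + 6*d + 27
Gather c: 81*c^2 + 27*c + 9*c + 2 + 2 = 81*c^2 + 36*c + 4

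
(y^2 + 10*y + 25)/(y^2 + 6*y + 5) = (y + 5)/(y + 1)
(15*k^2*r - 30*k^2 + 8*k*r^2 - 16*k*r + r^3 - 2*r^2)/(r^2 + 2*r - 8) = (15*k^2 + 8*k*r + r^2)/(r + 4)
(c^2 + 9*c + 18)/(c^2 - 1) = (c^2 + 9*c + 18)/(c^2 - 1)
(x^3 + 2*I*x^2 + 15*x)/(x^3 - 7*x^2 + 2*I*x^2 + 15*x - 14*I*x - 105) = x/(x - 7)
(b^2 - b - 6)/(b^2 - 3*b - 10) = (b - 3)/(b - 5)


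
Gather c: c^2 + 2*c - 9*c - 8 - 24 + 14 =c^2 - 7*c - 18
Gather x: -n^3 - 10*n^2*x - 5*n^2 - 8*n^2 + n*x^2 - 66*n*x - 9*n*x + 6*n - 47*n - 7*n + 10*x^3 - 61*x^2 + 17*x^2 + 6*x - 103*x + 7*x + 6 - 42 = -n^3 - 13*n^2 - 48*n + 10*x^3 + x^2*(n - 44) + x*(-10*n^2 - 75*n - 90) - 36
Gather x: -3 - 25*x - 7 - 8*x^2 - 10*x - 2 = -8*x^2 - 35*x - 12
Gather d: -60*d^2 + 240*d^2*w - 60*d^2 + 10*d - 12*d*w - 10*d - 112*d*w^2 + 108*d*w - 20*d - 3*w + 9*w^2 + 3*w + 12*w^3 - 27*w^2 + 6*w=d^2*(240*w - 120) + d*(-112*w^2 + 96*w - 20) + 12*w^3 - 18*w^2 + 6*w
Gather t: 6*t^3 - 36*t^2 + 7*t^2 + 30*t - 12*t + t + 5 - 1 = 6*t^3 - 29*t^2 + 19*t + 4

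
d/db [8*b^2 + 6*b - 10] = 16*b + 6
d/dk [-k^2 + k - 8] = 1 - 2*k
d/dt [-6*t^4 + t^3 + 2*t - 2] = -24*t^3 + 3*t^2 + 2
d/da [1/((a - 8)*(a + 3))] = (5 - 2*a)/(a^4 - 10*a^3 - 23*a^2 + 240*a + 576)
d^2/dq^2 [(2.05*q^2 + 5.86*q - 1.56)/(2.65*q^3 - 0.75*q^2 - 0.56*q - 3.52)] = (28.79225*q^6 + 246.9111*q^5 - 183.0885*q^4 + 339.58458*q^3 + 632.0982*q^2 - 184.06368*q + 34.956544)/(18.609625*q^9 - 15.800625*q^8 - 7.325925*q^7 - 67.901475*q^6 + 43.52412*q^5 + 24.69648*q^4 + 89.457664*q^3 - 31.190016*q^2 - 20.815872*q - 43.614208)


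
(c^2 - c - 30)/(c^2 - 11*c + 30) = (c + 5)/(c - 5)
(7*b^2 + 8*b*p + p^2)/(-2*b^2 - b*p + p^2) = (7*b + p)/(-2*b + p)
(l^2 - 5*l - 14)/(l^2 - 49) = (l + 2)/(l + 7)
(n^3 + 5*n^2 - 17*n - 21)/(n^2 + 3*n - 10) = (n^3 + 5*n^2 - 17*n - 21)/(n^2 + 3*n - 10)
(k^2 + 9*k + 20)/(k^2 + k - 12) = (k + 5)/(k - 3)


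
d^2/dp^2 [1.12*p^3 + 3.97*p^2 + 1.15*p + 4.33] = 6.72*p + 7.94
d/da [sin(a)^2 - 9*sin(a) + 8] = (2*sin(a) - 9)*cos(a)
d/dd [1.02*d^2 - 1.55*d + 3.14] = 2.04*d - 1.55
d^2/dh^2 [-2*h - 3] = 0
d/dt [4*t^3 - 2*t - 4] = 12*t^2 - 2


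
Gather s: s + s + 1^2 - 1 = 2*s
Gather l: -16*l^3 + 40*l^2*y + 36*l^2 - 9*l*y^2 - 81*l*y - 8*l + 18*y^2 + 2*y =-16*l^3 + l^2*(40*y + 36) + l*(-9*y^2 - 81*y - 8) + 18*y^2 + 2*y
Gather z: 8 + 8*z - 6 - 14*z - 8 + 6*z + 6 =0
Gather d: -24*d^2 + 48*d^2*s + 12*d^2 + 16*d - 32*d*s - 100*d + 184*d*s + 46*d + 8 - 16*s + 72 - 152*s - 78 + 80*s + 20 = d^2*(48*s - 12) + d*(152*s - 38) - 88*s + 22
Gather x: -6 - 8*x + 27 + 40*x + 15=32*x + 36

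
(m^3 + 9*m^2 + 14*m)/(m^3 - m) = (m^2 + 9*m + 14)/(m^2 - 1)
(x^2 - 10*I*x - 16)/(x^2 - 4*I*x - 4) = (x - 8*I)/(x - 2*I)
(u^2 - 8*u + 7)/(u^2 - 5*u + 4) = (u - 7)/(u - 4)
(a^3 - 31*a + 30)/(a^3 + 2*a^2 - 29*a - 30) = (a - 1)/(a + 1)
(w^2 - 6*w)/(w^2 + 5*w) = (w - 6)/(w + 5)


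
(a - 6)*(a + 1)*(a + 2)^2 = a^4 - a^3 - 22*a^2 - 44*a - 24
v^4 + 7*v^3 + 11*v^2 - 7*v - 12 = (v - 1)*(v + 1)*(v + 3)*(v + 4)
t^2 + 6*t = t*(t + 6)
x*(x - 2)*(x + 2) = x^3 - 4*x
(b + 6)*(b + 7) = b^2 + 13*b + 42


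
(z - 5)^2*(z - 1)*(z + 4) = z^4 - 7*z^3 - 9*z^2 + 115*z - 100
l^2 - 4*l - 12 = (l - 6)*(l + 2)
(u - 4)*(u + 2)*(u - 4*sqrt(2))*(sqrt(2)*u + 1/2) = sqrt(2)*u^4 - 15*u^3/2 - 2*sqrt(2)*u^3 - 10*sqrt(2)*u^2 + 15*u^2 + 4*sqrt(2)*u + 60*u + 16*sqrt(2)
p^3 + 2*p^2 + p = p*(p + 1)^2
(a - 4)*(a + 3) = a^2 - a - 12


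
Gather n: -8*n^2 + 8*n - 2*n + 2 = -8*n^2 + 6*n + 2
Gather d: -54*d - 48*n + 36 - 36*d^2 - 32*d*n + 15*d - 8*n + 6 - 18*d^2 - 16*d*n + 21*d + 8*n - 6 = -54*d^2 + d*(-48*n - 18) - 48*n + 36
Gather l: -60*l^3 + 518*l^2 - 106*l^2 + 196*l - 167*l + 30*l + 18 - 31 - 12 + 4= -60*l^3 + 412*l^2 + 59*l - 21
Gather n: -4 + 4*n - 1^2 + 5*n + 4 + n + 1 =10*n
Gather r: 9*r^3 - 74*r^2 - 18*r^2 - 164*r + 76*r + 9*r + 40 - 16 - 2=9*r^3 - 92*r^2 - 79*r + 22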